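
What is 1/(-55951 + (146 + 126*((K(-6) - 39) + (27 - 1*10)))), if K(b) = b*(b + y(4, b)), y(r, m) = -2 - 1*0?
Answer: -1/52529 ≈ -1.9037e-5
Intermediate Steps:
y(r, m) = -2 (y(r, m) = -2 + 0 = -2)
K(b) = b*(-2 + b) (K(b) = b*(b - 2) = b*(-2 + b))
1/(-55951 + (146 + 126*((K(-6) - 39) + (27 - 1*10)))) = 1/(-55951 + (146 + 126*((-6*(-2 - 6) - 39) + (27 - 1*10)))) = 1/(-55951 + (146 + 126*((-6*(-8) - 39) + (27 - 10)))) = 1/(-55951 + (146 + 126*((48 - 39) + 17))) = 1/(-55951 + (146 + 126*(9 + 17))) = 1/(-55951 + (146 + 126*26)) = 1/(-55951 + (146 + 3276)) = 1/(-55951 + 3422) = 1/(-52529) = -1/52529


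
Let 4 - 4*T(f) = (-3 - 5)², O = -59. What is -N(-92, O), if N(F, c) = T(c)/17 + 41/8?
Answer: -577/136 ≈ -4.2426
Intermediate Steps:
T(f) = -15 (T(f) = 1 - (-3 - 5)²/4 = 1 - ¼*(-8)² = 1 - ¼*64 = 1 - 16 = -15)
N(F, c) = 577/136 (N(F, c) = -15/17 + 41/8 = 577/136)
-N(-92, O) = -1*577/136 = -577/136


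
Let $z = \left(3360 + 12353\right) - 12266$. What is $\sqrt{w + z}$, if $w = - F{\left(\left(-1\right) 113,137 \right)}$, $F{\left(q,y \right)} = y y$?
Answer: $i \sqrt{15322} \approx 123.78 i$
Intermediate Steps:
$F{\left(q,y \right)} = y^{2}$
$w = -18769$ ($w = - 137^{2} = \left(-1\right) 18769 = -18769$)
$z = 3447$ ($z = 15713 - 12266 = 3447$)
$\sqrt{w + z} = \sqrt{-18769 + 3447} = \sqrt{-15322} = i \sqrt{15322}$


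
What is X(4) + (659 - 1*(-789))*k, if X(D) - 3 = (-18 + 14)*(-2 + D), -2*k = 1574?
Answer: -1139581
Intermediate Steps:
k = -787 (k = -1/2*1574 = -787)
X(D) = 11 - 4*D (X(D) = 3 + (-18 + 14)*(-2 + D) = 3 - 4*(-2 + D) = 3 + (8 - 4*D) = 11 - 4*D)
X(4) + (659 - 1*(-789))*k = (11 - 4*4) + (659 - 1*(-789))*(-787) = (11 - 16) + (659 + 789)*(-787) = -5 + 1448*(-787) = -5 - 1139576 = -1139581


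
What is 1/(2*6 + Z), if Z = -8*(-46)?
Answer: 1/380 ≈ 0.0026316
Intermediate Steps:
Z = 368
1/(2*6 + Z) = 1/(2*6 + 368) = 1/(12 + 368) = 1/380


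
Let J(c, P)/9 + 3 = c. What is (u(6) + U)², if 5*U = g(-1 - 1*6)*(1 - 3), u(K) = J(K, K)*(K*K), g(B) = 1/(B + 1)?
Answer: 212605561/225 ≈ 9.4491e+5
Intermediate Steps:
J(c, P) = -27 + 9*c
g(B) = 1/(1 + B)
u(K) = K²*(-27 + 9*K) (u(K) = (-27 + 9*K)*(K*K) = (-27 + 9*K)*K² = K²*(-27 + 9*K))
U = 1/15 (U = ((1 - 3)/(1 + (-1 - 1*6)))/5 = (-2/(1 + (-1 - 6)))/5 = (-2/(1 - 7))/5 = (-2/(-6))/5 = (-⅙*(-2))/5 = (⅕)*(⅓) = 1/15 ≈ 0.066667)
(u(6) + U)² = (9*6²*(-3 + 6) + 1/15)² = (9*36*3 + 1/15)² = (972 + 1/15)² = (14581/15)² = 212605561/225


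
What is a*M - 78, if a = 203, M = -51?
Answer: -10431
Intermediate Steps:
a*M - 78 = 203*(-51) - 78 = -10353 - 78 = -10431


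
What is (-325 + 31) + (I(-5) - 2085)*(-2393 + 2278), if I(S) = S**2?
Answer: 236606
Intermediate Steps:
(-325 + 31) + (I(-5) - 2085)*(-2393 + 2278) = (-325 + 31) + ((-5)**2 - 2085)*(-2393 + 2278) = -294 + (25 - 2085)*(-115) = -294 - 2060*(-115) = -294 + 236900 = 236606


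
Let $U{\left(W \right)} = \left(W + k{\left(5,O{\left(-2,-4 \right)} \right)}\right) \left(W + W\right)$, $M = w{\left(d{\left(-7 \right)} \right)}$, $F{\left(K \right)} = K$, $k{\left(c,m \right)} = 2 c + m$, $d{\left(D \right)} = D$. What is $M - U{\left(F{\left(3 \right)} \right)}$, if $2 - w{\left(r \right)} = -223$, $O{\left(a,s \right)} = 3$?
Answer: $129$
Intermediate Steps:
$k{\left(c,m \right)} = m + 2 c$
$w{\left(r \right)} = 225$ ($w{\left(r \right)} = 2 - -223 = 2 + 223 = 225$)
$M = 225$
$U{\left(W \right)} = 2 W \left(13 + W\right)$ ($U{\left(W \right)} = \left(W + \left(3 + 2 \cdot 5\right)\right) \left(W + W\right) = \left(W + \left(3 + 10\right)\right) 2 W = \left(W + 13\right) 2 W = \left(13 + W\right) 2 W = 2 W \left(13 + W\right)$)
$M - U{\left(F{\left(3 \right)} \right)} = 225 - 2 \cdot 3 \left(13 + 3\right) = 225 - 2 \cdot 3 \cdot 16 = 225 - 96 = 129$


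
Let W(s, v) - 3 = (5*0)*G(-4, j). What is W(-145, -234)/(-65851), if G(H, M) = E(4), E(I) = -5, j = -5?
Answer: -3/65851 ≈ -4.5557e-5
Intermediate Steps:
G(H, M) = -5
W(s, v) = 3 (W(s, v) = 3 + (5*0)*(-5) = 3 + 0*(-5) = 3 + 0 = 3)
W(-145, -234)/(-65851) = 3/(-65851) = 3*(-1/65851) = -3/65851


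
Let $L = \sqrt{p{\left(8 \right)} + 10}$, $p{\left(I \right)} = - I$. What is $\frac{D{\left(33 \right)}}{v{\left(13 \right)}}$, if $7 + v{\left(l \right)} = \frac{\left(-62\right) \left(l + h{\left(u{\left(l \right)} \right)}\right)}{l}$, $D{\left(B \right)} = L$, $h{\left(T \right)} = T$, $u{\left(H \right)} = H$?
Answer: $- \frac{\sqrt{2}}{131} \approx -0.010796$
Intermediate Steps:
$L = \sqrt{2}$ ($L = \sqrt{\left(-1\right) 8 + 10} = \sqrt{-8 + 10} = \sqrt{2} \approx 1.4142$)
$D{\left(B \right)} = \sqrt{2}$
$v{\left(l \right)} = -131$ ($v{\left(l \right)} = -7 + \frac{\left(-62\right) \left(l + l\right)}{l} = -7 + \frac{\left(-62\right) 2 l}{l} = -7 + \frac{\left(-124\right) l}{l} = -7 - 124 = -131$)
$\frac{D{\left(33 \right)}}{v{\left(13 \right)}} = \frac{\sqrt{2}}{-131} = \sqrt{2} \left(- \frac{1}{131}\right) = - \frac{\sqrt{2}}{131}$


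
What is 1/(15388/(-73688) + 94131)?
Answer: 18422/1734077435 ≈ 1.0624e-5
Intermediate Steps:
1/(15388/(-73688) + 94131) = 1/(15388*(-1/73688) + 94131) = 1/(-3847/18422 + 94131) = 1/(1734077435/18422) = 18422/1734077435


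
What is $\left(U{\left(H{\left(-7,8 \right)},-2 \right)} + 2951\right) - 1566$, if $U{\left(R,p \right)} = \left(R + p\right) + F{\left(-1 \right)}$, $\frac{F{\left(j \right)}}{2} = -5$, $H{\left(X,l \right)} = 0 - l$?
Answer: $1365$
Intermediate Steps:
$H{\left(X,l \right)} = - l$
$F{\left(j \right)} = -10$ ($F{\left(j \right)} = 2 \left(-5\right) = -10$)
$U{\left(R,p \right)} = -10 + R + p$ ($U{\left(R,p \right)} = \left(R + p\right) - 10 = -10 + R + p$)
$\left(U{\left(H{\left(-7,8 \right)},-2 \right)} + 2951\right) - 1566 = \left(\left(-10 - 8 - 2\right) + 2951\right) - 1566 = \left(-20 + 2951\right) - 1566 = 2931 - 1566 = 1365$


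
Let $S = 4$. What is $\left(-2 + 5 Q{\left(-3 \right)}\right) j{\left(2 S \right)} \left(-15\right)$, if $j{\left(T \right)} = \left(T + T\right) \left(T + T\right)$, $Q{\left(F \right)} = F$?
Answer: $65280$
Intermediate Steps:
$j{\left(T \right)} = 4 T^{2}$ ($j{\left(T \right)} = 2 T 2 T = 4 T^{2}$)
$\left(-2 + 5 Q{\left(-3 \right)}\right) j{\left(2 S \right)} \left(-15\right) = \left(-2 + 5 \left(-3\right)\right) 4 \left(2 \cdot 4\right)^{2} \left(-15\right) = \left(-2 - 15\right) 4 \cdot 8^{2} \left(-15\right) = - 17 \cdot 4 \cdot 64 \left(-15\right) = \left(-17\right) 256 \left(-15\right) = \left(-4352\right) \left(-15\right) = 65280$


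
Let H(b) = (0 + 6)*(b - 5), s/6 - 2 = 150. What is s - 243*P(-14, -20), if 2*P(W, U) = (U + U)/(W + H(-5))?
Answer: 31314/37 ≈ 846.32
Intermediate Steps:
s = 912 (s = 12 + 6*150 = 12 + 900 = 912)
H(b) = -30 + 6*b (H(b) = 6*(-5 + b) = -30 + 6*b)
P(W, U) = U/(-60 + W) (P(W, U) = ((U + U)/(W + (-30 + 6*(-5))))/2 = ((2*U)/(W + (-30 - 30)))/2 = ((2*U)/(W - 60))/2 = ((2*U)/(-60 + W))/2 = (2*U/(-60 + W))/2 = U/(-60 + W))
s - 243*P(-14, -20) = 912 - (-4860)/(-60 - 14) = 912 - (-4860)/(-74) = 912 - (-4860)*(-1)/74 = 912 - 243*10/37 = 912 - 2430/37 = 31314/37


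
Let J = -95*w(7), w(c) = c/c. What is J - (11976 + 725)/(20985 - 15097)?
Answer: -572061/5888 ≈ -97.157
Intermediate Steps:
w(c) = 1
J = -95 (J = -95*1 = -95)
J - (11976 + 725)/(20985 - 15097) = -95 - (11976 + 725)/(20985 - 15097) = -95 - 12701/5888 = -572061/5888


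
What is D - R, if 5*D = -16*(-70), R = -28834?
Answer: 29058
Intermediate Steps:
D = 224 (D = (-16*(-70))/5 = (⅕)*1120 = 224)
D - R = 224 - 1*(-28834) = 224 + 28834 = 29058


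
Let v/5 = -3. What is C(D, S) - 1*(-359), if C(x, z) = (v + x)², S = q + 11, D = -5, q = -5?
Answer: 759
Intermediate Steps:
v = -15 (v = 5*(-3) = -15)
S = 6 (S = -5 + 11 = 6)
C(x, z) = (-15 + x)²
C(D, S) - 1*(-359) = (-15 - 5)² - 1*(-359) = (-20)² + 359 = 400 + 359 = 759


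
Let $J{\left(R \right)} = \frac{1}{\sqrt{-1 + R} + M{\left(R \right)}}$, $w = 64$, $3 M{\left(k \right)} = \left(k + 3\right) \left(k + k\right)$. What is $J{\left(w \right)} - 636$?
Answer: $- \frac{46775999196}{73547209} - \frac{27 \sqrt{7}}{73547209} \approx -636.0$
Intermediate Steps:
$M{\left(k \right)} = \frac{2 k \left(3 + k\right)}{3}$ ($M{\left(k \right)} = \frac{\left(k + 3\right) \left(k + k\right)}{3} = \frac{\left(3 + k\right) 2 k}{3} = \frac{2 k \left(3 + k\right)}{3}$)
$J{\left(R \right)} = \frac{1}{\sqrt{-1 + R} + \frac{2 R \left(3 + R\right)}{3}}$
$J{\left(w \right)} - 636 = \frac{3}{3 \sqrt{-1 + 64} + 2 \cdot 64 \left(3 + 64\right)} - 636 = \frac{3}{3 \sqrt{63} + 2 \cdot 64 \cdot 67} - 636 = \frac{3}{3 \cdot 3 \sqrt{7} + 8576} - 636 = \frac{3}{9 \sqrt{7} + 8576} - 636 = \frac{3}{8576 + 9 \sqrt{7}} - 636 = -636 + \frac{3}{8576 + 9 \sqrt{7}}$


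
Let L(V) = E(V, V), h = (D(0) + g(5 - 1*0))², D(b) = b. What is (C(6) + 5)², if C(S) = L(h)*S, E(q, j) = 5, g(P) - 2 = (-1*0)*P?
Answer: 1225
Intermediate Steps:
g(P) = 2 (g(P) = 2 + (-1*0)*P = 2 + 0*P = 2 + 0 = 2)
h = 4 (h = (0 + 2)² = 2² = 4)
L(V) = 5
C(S) = 5*S
(C(6) + 5)² = (5*6 + 5)² = (30 + 5)² = 35² = 1225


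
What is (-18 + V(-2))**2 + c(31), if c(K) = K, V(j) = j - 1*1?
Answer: 472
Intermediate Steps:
V(j) = -1 + j (V(j) = j - 1 = -1 + j)
(-18 + V(-2))**2 + c(31) = (-18 + (-1 - 2))**2 + 31 = (-18 - 3)**2 + 31 = (-21)**2 + 31 = 441 + 31 = 472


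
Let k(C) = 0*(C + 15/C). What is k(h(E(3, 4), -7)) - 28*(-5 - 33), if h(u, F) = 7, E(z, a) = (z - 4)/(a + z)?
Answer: 1064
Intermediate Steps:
E(z, a) = (-4 + z)/(a + z)
k(C) = 0
k(h(E(3, 4), -7)) - 28*(-5 - 33) = 0 - 28*(-5 - 33) = 0 - 28*(-38) = 0 - 1*(-1064) = 0 + 1064 = 1064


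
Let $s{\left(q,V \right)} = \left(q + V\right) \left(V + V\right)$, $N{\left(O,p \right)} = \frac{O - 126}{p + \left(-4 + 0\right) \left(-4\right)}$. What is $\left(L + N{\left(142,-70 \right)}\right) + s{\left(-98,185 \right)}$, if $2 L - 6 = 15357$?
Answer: $\frac{2153045}{54} \approx 39871.0$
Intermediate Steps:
$L = \frac{15363}{2}$ ($L = 3 + \frac{1}{2} \cdot 15357 = 3 + \frac{15357}{2} = \frac{15363}{2} \approx 7681.5$)
$N{\left(O,p \right)} = \frac{-126 + O}{16 + p}$ ($N{\left(O,p \right)} = \frac{-126 + O}{p - -16} = \frac{-126 + O}{p + 16} = \frac{-126 + O}{16 + p}$)
$s{\left(q,V \right)} = 2 V \left(V + q\right)$ ($s{\left(q,V \right)} = \left(V + q\right) 2 V = 2 V \left(V + q\right)$)
$\left(L + N{\left(142,-70 \right)}\right) + s{\left(-98,185 \right)} = \left(\frac{15363}{2} + \frac{-126 + 142}{16 - 70}\right) + 2 \cdot 185 \left(185 - 98\right) = \left(\frac{15363}{2} + \frac{1}{-54} \cdot 16\right) + 2 \cdot 185 \cdot 87 = \left(\frac{15363}{2} - \frac{8}{27}\right) + 32190 = \frac{414785}{54} + 32190 = \frac{2153045}{54}$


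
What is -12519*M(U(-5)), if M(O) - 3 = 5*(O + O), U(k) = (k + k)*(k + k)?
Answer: -12556557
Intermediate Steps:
U(k) = 4*k² (U(k) = (2*k)*(2*k) = 4*k²)
M(O) = 3 + 10*O (M(O) = 3 + 5*(O + O) = 3 + 5*(2*O) = 3 + 10*O)
-12519*M(U(-5)) = -12519*(3 + 10*(4*(-5)²)) = -12519*(3 + 10*(4*25)) = -12519*(3 + 10*100) = -12519*(3 + 1000) = -12519*1003 = -12556557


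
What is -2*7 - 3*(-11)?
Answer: 19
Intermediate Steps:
-2*7 - 3*(-11) = -14 + 33 = 19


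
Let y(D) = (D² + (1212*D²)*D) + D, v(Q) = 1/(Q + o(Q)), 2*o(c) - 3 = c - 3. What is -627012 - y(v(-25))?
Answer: -29391185206/46875 ≈ -6.2701e+5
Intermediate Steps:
o(c) = c/2 (o(c) = 3/2 + (c - 3)/2 = 3/2 + (-3 + c)/2 = 3/2 + (-3/2 + c/2) = c/2)
v(Q) = 2/(3*Q) (v(Q) = 1/(Q + Q/2) = 1/(3*Q/2) = 2/(3*Q))
y(D) = D + D² + 1212*D³ (y(D) = (D² + 1212*D³) + D = D + D² + 1212*D³)
-627012 - y(v(-25)) = -627012 - (⅔)/(-25)*(1 + (⅔)/(-25) + 1212*((⅔)/(-25))²) = -627012 - (⅔)*(-1/25)*(1 + (⅔)*(-1/25) + 1212*((⅔)*(-1/25))²) = -627012 - (-2)*(1 - 2/75 + 1212*(-2/75)²)/75 = -627012 - (-2)*(1 - 2/75 + 1212*(4/5625))/75 = -627012 - (-2)*(1 - 2/75 + 1616/1875)/75 = -627012 - (-2)*1147/(75*625) = -627012 - 1*(-2294/46875) = -627012 + 2294/46875 = -29391185206/46875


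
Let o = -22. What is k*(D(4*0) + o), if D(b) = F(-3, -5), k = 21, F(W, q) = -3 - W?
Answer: -462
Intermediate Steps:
D(b) = 0 (D(b) = -3 - 1*(-3) = -3 + 3 = 0)
k*(D(4*0) + o) = 21*(0 - 22) = 21*(-22) = -462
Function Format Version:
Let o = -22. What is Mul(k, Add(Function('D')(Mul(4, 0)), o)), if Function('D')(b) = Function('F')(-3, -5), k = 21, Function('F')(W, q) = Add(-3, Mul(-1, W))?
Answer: -462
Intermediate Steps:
Function('D')(b) = 0 (Function('D')(b) = Add(-3, Mul(-1, -3)) = Add(-3, 3) = 0)
Mul(k, Add(Function('D')(Mul(4, 0)), o)) = Mul(21, Add(0, -22)) = Mul(21, -22) = -462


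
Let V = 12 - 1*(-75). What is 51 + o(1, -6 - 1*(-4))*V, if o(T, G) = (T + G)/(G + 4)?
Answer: 15/2 ≈ 7.5000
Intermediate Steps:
o(T, G) = (G + T)/(4 + G)
V = 87 (V = 12 + 75 = 87)
51 + o(1, -6 - 1*(-4))*V = 51 + (((-6 - 1*(-4)) + 1)/(4 + (-6 - 1*(-4))))*87 = 51 + (((-6 + 4) + 1)/(4 + (-6 + 4)))*87 = 51 + ((-2 + 1)/(4 - 2))*87 = 51 + (-1/2)*87 = 51 + ((½)*(-1))*87 = 51 - ½*87 = 51 - 87/2 = 15/2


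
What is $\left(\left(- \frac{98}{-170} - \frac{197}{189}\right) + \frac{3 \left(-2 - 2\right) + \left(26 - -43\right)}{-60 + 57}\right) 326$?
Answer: $- \frac{101946394}{16065} \approx -6345.9$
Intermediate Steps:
$\left(\left(- \frac{98}{-170} - \frac{197}{189}\right) + \frac{3 \left(-2 - 2\right) + \left(26 - -43\right)}{-60 + 57}\right) 326 = \left(\left(\left(-98\right) \left(- \frac{1}{170}\right) - \frac{197}{189}\right) + \frac{3 \left(-4\right) + \left(26 + 43\right)}{-3}\right) 326 = \left(\left(\frac{49}{85} - \frac{197}{189}\right) + \left(-12 + 69\right) \left(- \frac{1}{3}\right)\right) 326 = \left(- \frac{7484}{16065} + 57 \left(- \frac{1}{3}\right)\right) 326 = \left(- \frac{7484}{16065} - 19\right) 326 = \left(- \frac{312719}{16065}\right) 326 = - \frac{101946394}{16065}$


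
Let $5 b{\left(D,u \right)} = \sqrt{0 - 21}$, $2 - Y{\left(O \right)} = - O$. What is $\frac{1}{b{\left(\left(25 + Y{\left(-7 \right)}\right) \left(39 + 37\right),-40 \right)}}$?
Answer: $- \frac{5 i \sqrt{21}}{21} \approx - 1.0911 i$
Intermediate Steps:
$Y{\left(O \right)} = 2 + O$ ($Y{\left(O \right)} = 2 - - O = 2 + O$)
$b{\left(D,u \right)} = \frac{i \sqrt{21}}{5}$ ($b{\left(D,u \right)} = \frac{\sqrt{0 - 21}}{5} = \frac{\sqrt{-21}}{5} = \frac{i \sqrt{21}}{5}$)
$\frac{1}{b{\left(\left(25 + Y{\left(-7 \right)}\right) \left(39 + 37\right),-40 \right)}} = \frac{1}{\frac{1}{5} i \sqrt{21}} = - \frac{5 i \sqrt{21}}{21}$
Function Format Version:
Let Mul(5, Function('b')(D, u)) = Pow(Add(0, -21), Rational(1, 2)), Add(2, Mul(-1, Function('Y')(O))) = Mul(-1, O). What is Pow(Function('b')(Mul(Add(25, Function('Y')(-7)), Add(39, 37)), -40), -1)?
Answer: Mul(Rational(-5, 21), I, Pow(21, Rational(1, 2))) ≈ Mul(-1.0911, I)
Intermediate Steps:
Function('Y')(O) = Add(2, O) (Function('Y')(O) = Add(2, Mul(-1, Mul(-1, O))) = Add(2, O))
Function('b')(D, u) = Mul(Rational(1, 5), I, Pow(21, Rational(1, 2))) (Function('b')(D, u) = Mul(Rational(1, 5), Pow(Add(0, -21), Rational(1, 2))) = Mul(Rational(1, 5), Pow(-21, Rational(1, 2))) = Mul(Rational(1, 5), Mul(I, Pow(21, Rational(1, 2)))) = Mul(Rational(1, 5), I, Pow(21, Rational(1, 2))))
Pow(Function('b')(Mul(Add(25, Function('Y')(-7)), Add(39, 37)), -40), -1) = Pow(Mul(Rational(1, 5), I, Pow(21, Rational(1, 2))), -1) = Mul(Rational(-5, 21), I, Pow(21, Rational(1, 2)))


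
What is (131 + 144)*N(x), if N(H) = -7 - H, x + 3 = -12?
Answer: 2200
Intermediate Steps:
x = -15 (x = -3 - 12 = -15)
(131 + 144)*N(x) = (131 + 144)*(-7 - 1*(-15)) = 275*(-7 + 15) = 275*8 = 2200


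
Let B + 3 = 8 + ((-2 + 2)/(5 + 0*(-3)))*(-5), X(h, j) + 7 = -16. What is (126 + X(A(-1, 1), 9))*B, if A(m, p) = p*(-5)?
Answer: 515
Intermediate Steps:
A(m, p) = -5*p
X(h, j) = -23 (X(h, j) = -7 - 16 = -23)
B = 5 (B = -3 + (8 + ((-2 + 2)/(5 + 0*(-3)))*(-5)) = -3 + (8 + (0/(5 + 0))*(-5)) = -3 + (8 + (0/5)*(-5)) = -3 + (8 + (0*(⅕))*(-5)) = -3 + (8 + 0*(-5)) = -3 + (8 + 0) = -3 + 8 = 5)
(126 + X(A(-1, 1), 9))*B = (126 - 23)*5 = 103*5 = 515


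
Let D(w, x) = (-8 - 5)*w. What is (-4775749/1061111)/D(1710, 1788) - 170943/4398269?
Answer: -4011283504492309/103748557442775570 ≈ -0.038664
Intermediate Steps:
D(w, x) = -13*w
(-4775749/1061111)/D(1710, 1788) - 170943/4398269 = (-4775749/1061111)/((-13*1710)) - 170943/4398269 = -4775749*1/1061111/(-22230) - 170943*1/4398269 = -4775749/1061111*(-1/22230) - 170943/4398269 = 4775749/23588497530 - 170943/4398269 = -4011283504492309/103748557442775570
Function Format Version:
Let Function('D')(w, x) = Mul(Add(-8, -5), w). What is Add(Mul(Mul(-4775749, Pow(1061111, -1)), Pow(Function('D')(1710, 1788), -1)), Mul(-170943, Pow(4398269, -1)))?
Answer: Rational(-4011283504492309, 103748557442775570) ≈ -0.038664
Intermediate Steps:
Function('D')(w, x) = Mul(-13, w)
Add(Mul(Mul(-4775749, Pow(1061111, -1)), Pow(Function('D')(1710, 1788), -1)), Mul(-170943, Pow(4398269, -1))) = Add(Mul(Mul(-4775749, Pow(1061111, -1)), Pow(Mul(-13, 1710), -1)), Mul(-170943, Pow(4398269, -1))) = Add(Mul(Mul(-4775749, Rational(1, 1061111)), Pow(-22230, -1)), Mul(-170943, Rational(1, 4398269))) = Add(Mul(Rational(-4775749, 1061111), Rational(-1, 22230)), Rational(-170943, 4398269)) = Add(Rational(4775749, 23588497530), Rational(-170943, 4398269)) = Rational(-4011283504492309, 103748557442775570)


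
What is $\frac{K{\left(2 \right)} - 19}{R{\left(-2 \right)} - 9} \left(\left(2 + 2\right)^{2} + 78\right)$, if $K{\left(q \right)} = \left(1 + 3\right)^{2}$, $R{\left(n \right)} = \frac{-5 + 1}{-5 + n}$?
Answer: $\frac{1974}{59} \approx 33.458$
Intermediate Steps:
$R{\left(n \right)} = - \frac{4}{-5 + n}$
$K{\left(q \right)} = 16$ ($K{\left(q \right)} = 4^{2} = 16$)
$\frac{K{\left(2 \right)} - 19}{R{\left(-2 \right)} - 9} \left(\left(2 + 2\right)^{2} + 78\right) = \frac{16 - 19}{- \frac{4}{-5 - 2} - 9} \left(\left(2 + 2\right)^{2} + 78\right) = - \frac{3}{- \frac{4}{-7} - 9} \left(4^{2} + 78\right) = - \frac{3}{\left(-4\right) \left(- \frac{1}{7}\right) - 9} \left(16 + 78\right) = - \frac{3}{\frac{4}{7} - 9} \cdot 94 = - \frac{3}{- \frac{59}{7}} \cdot 94 = \left(-3\right) \left(- \frac{7}{59}\right) 94 = \frac{21}{59} \cdot 94 = \frac{1974}{59}$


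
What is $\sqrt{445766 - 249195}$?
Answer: $\sqrt{196571} \approx 443.36$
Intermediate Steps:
$\sqrt{445766 - 249195} = \sqrt{196571}$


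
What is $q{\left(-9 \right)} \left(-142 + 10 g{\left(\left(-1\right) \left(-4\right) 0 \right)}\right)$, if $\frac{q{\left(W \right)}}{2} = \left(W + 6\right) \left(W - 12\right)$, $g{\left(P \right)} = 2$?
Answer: $-15372$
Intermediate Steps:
$q{\left(W \right)} = 2 \left(-12 + W\right) \left(6 + W\right)$ ($q{\left(W \right)} = 2 \left(W + 6\right) \left(W - 12\right) = 2 \left(6 + W\right) \left(-12 + W\right) = 2 \left(-12 + W\right) \left(6 + W\right)$)
$q{\left(-9 \right)} \left(-142 + 10 g{\left(\left(-1\right) \left(-4\right) 0 \right)}\right) = \left(-144 - -108 + 2 \left(-9\right)^{2}\right) \left(-142 + 10 \cdot 2\right) = \left(-144 + 108 + 2 \cdot 81\right) \left(-142 + 20\right) = \left(-144 + 108 + 162\right) \left(-122\right) = 126 \left(-122\right) = -15372$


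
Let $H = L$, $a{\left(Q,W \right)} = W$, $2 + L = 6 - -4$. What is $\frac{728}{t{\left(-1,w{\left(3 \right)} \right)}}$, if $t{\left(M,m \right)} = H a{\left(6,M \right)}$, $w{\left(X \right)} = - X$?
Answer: $-91$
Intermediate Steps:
$L = 8$ ($L = -2 + \left(6 - -4\right) = -2 + \left(6 + 4\right) = -2 + 10 = 8$)
$H = 8$
$t{\left(M,m \right)} = 8 M$
$\frac{728}{t{\left(-1,w{\left(3 \right)} \right)}} = \frac{728}{8 \left(-1\right)} = \frac{728}{-8} = 728 \left(- \frac{1}{8}\right) = -91$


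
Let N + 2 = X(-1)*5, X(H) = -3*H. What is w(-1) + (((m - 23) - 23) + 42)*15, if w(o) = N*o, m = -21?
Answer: -388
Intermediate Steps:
N = 13 (N = -2 - 3*(-1)*5 = -2 + 3*5 = -2 + 15 = 13)
w(o) = 13*o
w(-1) + (((m - 23) - 23) + 42)*15 = 13*(-1) + (((-21 - 23) - 23) + 42)*15 = -13 + ((-44 - 23) + 42)*15 = -13 + (-67 + 42)*15 = -13 - 25*15 = -13 - 375 = -388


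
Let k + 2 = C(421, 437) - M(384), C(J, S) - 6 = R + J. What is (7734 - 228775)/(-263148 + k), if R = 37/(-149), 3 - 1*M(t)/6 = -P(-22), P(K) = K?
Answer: 32935109/39128778 ≈ 0.84171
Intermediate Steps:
M(t) = -114 (M(t) = 18 - (-6)*(-22) = 18 - 6*22 = 18 - 132 = -114)
R = -37/149 (R = 37*(-1/149) = -37/149 ≈ -0.24832)
C(J, S) = 857/149 + J (C(J, S) = 6 + (-37/149 + J) = 857/149 + J)
k = 80274/149 (k = -2 + ((857/149 + 421) - 1*(-114)) = -2 + (63586/149 + 114) = -2 + 80572/149 = 80274/149 ≈ 538.75)
(7734 - 228775)/(-263148 + k) = (7734 - 228775)/(-263148 + 80274/149) = -221041/(-39128778/149) = -221041*(-149/39128778) = 32935109/39128778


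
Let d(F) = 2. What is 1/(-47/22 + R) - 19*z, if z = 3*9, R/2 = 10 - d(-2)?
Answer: -156443/305 ≈ -512.93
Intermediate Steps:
R = 16 (R = 2*(10 - 1*2) = 2*(10 - 2) = 2*8 = 16)
z = 27
1/(-47/22 + R) - 19*z = 1/(-47/22 + 16) - 19*27 = 1/(-47*1/22 + 16) - 513 = 1/(-47/22 + 16) - 513 = 1/(305/22) - 513 = 22/305 - 513 = -156443/305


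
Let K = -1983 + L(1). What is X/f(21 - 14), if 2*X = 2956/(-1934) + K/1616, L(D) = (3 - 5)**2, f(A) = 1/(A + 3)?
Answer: -21510705/1562672 ≈ -13.765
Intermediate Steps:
f(A) = 1/(3 + A)
L(D) = 4 (L(D) = (-2)**2 = 4)
K = -1979 (K = -1983 + 4 = -1979)
X = -4302141/3125344 (X = (2956/(-1934) - 1979/1616)/2 = (2956*(-1/1934) - 1979*1/1616)/2 = (-1478/967 - 1979/1616)/2 = (1/2)*(-4302141/1562672) = -4302141/3125344 ≈ -1.3765)
X/f(21 - 14) = -4302141/(3125344*(1/(3 + (21 - 14)))) = -4302141/(3125344*(1/(3 + 7))) = -4302141/(3125344*(1/10)) = -4302141/(3125344*1/10) = -4302141/3125344*10 = -21510705/1562672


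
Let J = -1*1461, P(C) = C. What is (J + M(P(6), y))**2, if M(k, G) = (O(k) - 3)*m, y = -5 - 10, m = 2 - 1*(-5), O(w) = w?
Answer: 2073600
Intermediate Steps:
J = -1461
m = 7 (m = 2 + 5 = 7)
y = -15
M(k, G) = -21 + 7*k (M(k, G) = (k - 3)*7 = (-3 + k)*7 = -21 + 7*k)
(J + M(P(6), y))**2 = (-1461 + (-21 + 7*6))**2 = (-1461 + (-21 + 42))**2 = (-1461 + 21)**2 = (-1440)**2 = 2073600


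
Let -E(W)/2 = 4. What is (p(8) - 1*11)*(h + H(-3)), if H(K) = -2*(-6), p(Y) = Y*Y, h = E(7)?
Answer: 212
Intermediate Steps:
E(W) = -8 (E(W) = -2*4 = -8)
h = -8
p(Y) = Y²
H(K) = 12
(p(8) - 1*11)*(h + H(-3)) = (8² - 1*11)*(-8 + 12) = (64 - 11)*4 = 53*4 = 212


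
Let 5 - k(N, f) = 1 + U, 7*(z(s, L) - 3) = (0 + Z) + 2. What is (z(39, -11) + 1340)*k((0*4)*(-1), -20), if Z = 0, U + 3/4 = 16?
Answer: -423135/28 ≈ -15112.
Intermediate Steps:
U = 61/4 (U = -3/4 + 16 = 61/4 ≈ 15.250)
z(s, L) = 23/7 (z(s, L) = 3 + ((0 + 0) + 2)/7 = 3 + (0 + 2)/7 = 3 + (1/7)*2 = 3 + 2/7 = 23/7)
k(N, f) = -45/4 (k(N, f) = 5 - (1 + 61/4) = 5 - 1*65/4 = 5 - 65/4 = -45/4)
(z(39, -11) + 1340)*k((0*4)*(-1), -20) = (23/7 + 1340)*(-45/4) = (9403/7)*(-45/4) = -423135/28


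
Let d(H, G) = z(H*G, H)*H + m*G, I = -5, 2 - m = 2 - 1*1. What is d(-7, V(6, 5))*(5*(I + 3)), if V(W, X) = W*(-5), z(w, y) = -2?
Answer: 160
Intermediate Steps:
m = 1 (m = 2 - (2 - 1*1) = 2 - (2 - 1) = 2 - 1*1 = 2 - 1 = 1)
V(W, X) = -5*W
d(H, G) = G - 2*H (d(H, G) = -2*H + 1*G = -2*H + G = G - 2*H)
d(-7, V(6, 5))*(5*(I + 3)) = (-5*6 - 2*(-7))*(5*(-5 + 3)) = (-30 + 14)*(5*(-2)) = -16*(-10) = 160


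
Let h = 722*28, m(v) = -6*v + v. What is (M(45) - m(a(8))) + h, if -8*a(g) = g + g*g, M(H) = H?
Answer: 20216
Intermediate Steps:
a(g) = -g/8 - g**2/8 (a(g) = -(g + g*g)/8 = -(g + g**2)/8 = -g/8 - g**2/8)
m(v) = -5*v
h = 20216
(M(45) - m(a(8))) + h = (45 - (-5)*(-1/8*8*(1 + 8))) + 20216 = (45 - (-5)*(-1/8*8*9)) + 20216 = (45 - (-5)*(-9)) + 20216 = (45 - 1*45) + 20216 = (45 - 45) + 20216 = 0 + 20216 = 20216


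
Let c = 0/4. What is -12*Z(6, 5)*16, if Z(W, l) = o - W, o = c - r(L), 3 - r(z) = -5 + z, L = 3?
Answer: 2112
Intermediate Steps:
r(z) = 8 - z (r(z) = 3 - (-5 + z) = 3 + (5 - z) = 8 - z)
c = 0 (c = 0*(1/4) = 0)
o = -5 (o = 0 - (8 - 1*3) = 0 - (8 - 3) = 0 - 1*5 = 0 - 5 = -5)
Z(W, l) = -5 - W
-12*Z(6, 5)*16 = -12*(-5 - 1*6)*16 = -12*(-5 - 6)*16 = -12*(-11)*16 = 132*16 = 2112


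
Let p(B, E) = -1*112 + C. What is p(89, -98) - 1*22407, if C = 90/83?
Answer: -1868987/83 ≈ -22518.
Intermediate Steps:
C = 90/83 (C = 90*(1/83) = 90/83 ≈ 1.0843)
p(B, E) = -9206/83 (p(B, E) = -1*112 + 90/83 = -112 + 90/83 = -9206/83)
p(89, -98) - 1*22407 = -9206/83 - 1*22407 = -9206/83 - 22407 = -1868987/83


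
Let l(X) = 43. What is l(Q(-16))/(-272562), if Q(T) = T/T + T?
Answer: -43/272562 ≈ -0.00015776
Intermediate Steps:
Q(T) = 1 + T
l(Q(-16))/(-272562) = 43/(-272562) = 43*(-1/272562) = -43/272562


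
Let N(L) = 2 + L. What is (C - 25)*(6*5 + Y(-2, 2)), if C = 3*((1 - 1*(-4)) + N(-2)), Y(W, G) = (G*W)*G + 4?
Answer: -260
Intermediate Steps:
Y(W, G) = 4 + W*G² (Y(W, G) = W*G² + 4 = 4 + W*G²)
C = 15 (C = 3*((1 - 1*(-4)) + (2 - 2)) = 3*((1 + 4) + 0) = 3*(5 + 0) = 3*5 = 15)
(C - 25)*(6*5 + Y(-2, 2)) = (15 - 25)*(6*5 + (4 - 2*2²)) = -10*(30 + (4 - 2*4)) = -10*(30 + (4 - 8)) = -10*(30 - 4) = -10*26 = -260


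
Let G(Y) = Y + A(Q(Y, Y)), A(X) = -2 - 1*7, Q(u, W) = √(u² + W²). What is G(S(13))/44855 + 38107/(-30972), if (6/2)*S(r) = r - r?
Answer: -1709568233/1389249060 ≈ -1.2306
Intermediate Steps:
Q(u, W) = √(W² + u²)
A(X) = -9 (A(X) = -2 - 7 = -9)
S(r) = 0 (S(r) = (r - r)/3 = (⅓)*0 = 0)
G(Y) = -9 + Y (G(Y) = Y - 9 = -9 + Y)
G(S(13))/44855 + 38107/(-30972) = (-9 + 0)/44855 + 38107/(-30972) = -9*1/44855 + 38107*(-1/30972) = -9/44855 - 38107/30972 = -1709568233/1389249060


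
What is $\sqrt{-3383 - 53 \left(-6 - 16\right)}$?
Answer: $i \sqrt{2217} \approx 47.085 i$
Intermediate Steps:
$\sqrt{-3383 - 53 \left(-6 - 16\right)} = \sqrt{-3383 - -1166} = \sqrt{-3383 + 1166} = \sqrt{-2217} = i \sqrt{2217}$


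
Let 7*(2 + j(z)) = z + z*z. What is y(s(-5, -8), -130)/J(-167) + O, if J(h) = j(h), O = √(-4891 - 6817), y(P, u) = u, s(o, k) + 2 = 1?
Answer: -455/13854 + 2*I*√2927 ≈ -0.032843 + 108.2*I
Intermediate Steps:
s(o, k) = -1 (s(o, k) = -2 + 1 = -1)
O = 2*I*√2927 (O = √(-11708) = 2*I*√2927 ≈ 108.2*I)
j(z) = -2 + z/7 + z²/7 (j(z) = -2 + (z + z*z)/7 = -2 + (z + z²)/7 = -2 + (z/7 + z²/7) = -2 + z/7 + z²/7)
J(h) = -2 + h/7 + h²/7
y(s(-5, -8), -130)/J(-167) + O = -130/(-2 + (⅐)*(-167) + (⅐)*(-167)²) + 2*I*√2927 = -130/(-2 - 167/7 + (⅐)*27889) + 2*I*√2927 = -130/(-2 - 167/7 + 27889/7) + 2*I*√2927 = -130/27708/7 + 2*I*√2927 = -130*7/27708 + 2*I*√2927 = -455/13854 + 2*I*√2927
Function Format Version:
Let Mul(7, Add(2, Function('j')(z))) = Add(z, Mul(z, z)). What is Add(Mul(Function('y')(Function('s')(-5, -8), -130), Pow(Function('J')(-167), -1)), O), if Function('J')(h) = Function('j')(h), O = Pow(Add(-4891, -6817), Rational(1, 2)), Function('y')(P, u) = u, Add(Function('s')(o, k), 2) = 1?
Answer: Add(Rational(-455, 13854), Mul(2, I, Pow(2927, Rational(1, 2)))) ≈ Add(-0.032843, Mul(108.20, I))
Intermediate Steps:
Function('s')(o, k) = -1 (Function('s')(o, k) = Add(-2, 1) = -1)
O = Mul(2, I, Pow(2927, Rational(1, 2))) (O = Pow(-11708, Rational(1, 2)) = Mul(2, I, Pow(2927, Rational(1, 2))) ≈ Mul(108.20, I))
Function('j')(z) = Add(-2, Mul(Rational(1, 7), z), Mul(Rational(1, 7), Pow(z, 2))) (Function('j')(z) = Add(-2, Mul(Rational(1, 7), Add(z, Mul(z, z)))) = Add(-2, Mul(Rational(1, 7), Add(z, Pow(z, 2)))) = Add(-2, Add(Mul(Rational(1, 7), z), Mul(Rational(1, 7), Pow(z, 2)))) = Add(-2, Mul(Rational(1, 7), z), Mul(Rational(1, 7), Pow(z, 2))))
Function('J')(h) = Add(-2, Mul(Rational(1, 7), h), Mul(Rational(1, 7), Pow(h, 2)))
Add(Mul(Function('y')(Function('s')(-5, -8), -130), Pow(Function('J')(-167), -1)), O) = Add(Mul(-130, Pow(Add(-2, Mul(Rational(1, 7), -167), Mul(Rational(1, 7), Pow(-167, 2))), -1)), Mul(2, I, Pow(2927, Rational(1, 2)))) = Add(Mul(-130, Pow(Add(-2, Rational(-167, 7), Mul(Rational(1, 7), 27889)), -1)), Mul(2, I, Pow(2927, Rational(1, 2)))) = Add(Mul(-130, Pow(Add(-2, Rational(-167, 7), Rational(27889, 7)), -1)), Mul(2, I, Pow(2927, Rational(1, 2)))) = Add(Mul(-130, Pow(Rational(27708, 7), -1)), Mul(2, I, Pow(2927, Rational(1, 2)))) = Add(Mul(-130, Rational(7, 27708)), Mul(2, I, Pow(2927, Rational(1, 2)))) = Add(Rational(-455, 13854), Mul(2, I, Pow(2927, Rational(1, 2))))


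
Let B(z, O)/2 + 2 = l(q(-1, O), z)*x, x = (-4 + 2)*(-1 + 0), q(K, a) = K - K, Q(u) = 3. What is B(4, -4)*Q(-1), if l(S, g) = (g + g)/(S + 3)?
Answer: 20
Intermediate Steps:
q(K, a) = 0
l(S, g) = 2*g/(3 + S) (l(S, g) = (2*g)/(3 + S) = 2*g/(3 + S))
x = 2 (x = -2*(-1) = 2)
B(z, O) = -4 + 8*z/3 (B(z, O) = -4 + 2*((2*z/(3 + 0))*2) = -4 + 2*((2*z/3)*2) = -4 + 2*(4*z/3) = -4 + 8*z/3)
B(4, -4)*Q(-1) = (-4 + (8/3)*4)*3 = (-4 + 32/3)*3 = (20/3)*3 = 20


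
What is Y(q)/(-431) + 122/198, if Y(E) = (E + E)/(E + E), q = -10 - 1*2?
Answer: 26192/42669 ≈ 0.61384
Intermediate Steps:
q = -12 (q = -10 - 2 = -12)
Y(E) = 1 (Y(E) = (2*E)/((2*E)) = (2*E)*(1/(2*E)) = 1)
Y(q)/(-431) + 122/198 = 1/(-431) + 122/198 = 1*(-1/431) + 122*(1/198) = -1/431 + 61/99 = 26192/42669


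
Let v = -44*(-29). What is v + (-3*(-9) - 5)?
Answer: 1298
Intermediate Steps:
v = 1276
v + (-3*(-9) - 5) = 1276 + (-3*(-9) - 5) = 1276 + (27 - 5) = 1276 + 22 = 1298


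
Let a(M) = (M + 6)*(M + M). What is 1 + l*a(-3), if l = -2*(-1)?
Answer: -35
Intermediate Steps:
a(M) = 2*M*(6 + M) (a(M) = (6 + M)*(2*M) = 2*M*(6 + M))
l = 2
1 + l*a(-3) = 1 + 2*(2*(-3)*(6 - 3)) = 1 + 2*(2*(-3)*3) = 1 + 2*(-18) = 1 - 36 = -35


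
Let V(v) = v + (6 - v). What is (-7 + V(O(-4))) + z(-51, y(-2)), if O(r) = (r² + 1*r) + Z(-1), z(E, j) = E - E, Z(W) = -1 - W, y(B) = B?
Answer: -1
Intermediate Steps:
z(E, j) = 0
O(r) = r + r² (O(r) = (r² + 1*r) + (-1 - 1*(-1)) = (r² + r) + (-1 + 1) = (r + r²) + 0 = r + r²)
V(v) = 6
(-7 + V(O(-4))) + z(-51, y(-2)) = (-7 + 6) + 0 = -1 + 0 = -1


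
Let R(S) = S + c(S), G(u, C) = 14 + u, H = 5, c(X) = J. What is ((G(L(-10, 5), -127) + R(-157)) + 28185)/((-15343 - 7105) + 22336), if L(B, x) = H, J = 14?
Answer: -28061/112 ≈ -250.54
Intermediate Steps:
c(X) = 14
L(B, x) = 5
R(S) = 14 + S (R(S) = S + 14 = 14 + S)
((G(L(-10, 5), -127) + R(-157)) + 28185)/((-15343 - 7105) + 22336) = (((14 + 5) + (14 - 157)) + 28185)/((-15343 - 7105) + 22336) = ((19 - 143) + 28185)/(-22448 + 22336) = (-124 + 28185)/(-112) = 28061*(-1/112) = -28061/112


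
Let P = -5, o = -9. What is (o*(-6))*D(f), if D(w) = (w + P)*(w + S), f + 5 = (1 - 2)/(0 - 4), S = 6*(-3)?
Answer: 95823/8 ≈ 11978.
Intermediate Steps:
S = -18
f = -19/4 (f = -5 + (1 - 2)/(0 - 4) = -5 - 1/(-4) = -5 - 1*(-¼) = -5 + ¼ = -19/4 ≈ -4.7500)
D(w) = (-18 + w)*(-5 + w) (D(w) = (w - 5)*(w - 18) = (-5 + w)*(-18 + w) = (-18 + w)*(-5 + w))
(o*(-6))*D(f) = (-9*(-6))*(90 + (-19/4)² - 23*(-19/4)) = 54*(90 + 361/16 + 437/4) = 54*(3549/16) = 95823/8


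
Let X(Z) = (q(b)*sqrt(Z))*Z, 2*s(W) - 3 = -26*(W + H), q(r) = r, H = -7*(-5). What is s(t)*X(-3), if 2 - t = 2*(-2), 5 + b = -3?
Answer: -12756*I*sqrt(3) ≈ -22094.0*I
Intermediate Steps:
b = -8 (b = -5 - 3 = -8)
t = 6 (t = 2 - 2*(-2) = 2 - 1*(-4) = 2 + 4 = 6)
H = 35
s(W) = -907/2 - 13*W (s(W) = 3/2 + (-26*(W + 35))/2 = 3/2 + (-26*(35 + W))/2 = 3/2 + (-910 - 26*W)/2 = 3/2 + (-455 - 13*W) = -907/2 - 13*W)
X(Z) = -8*Z**(3/2) (X(Z) = (-8*sqrt(Z))*Z = -8*Z**(3/2))
s(t)*X(-3) = (-907/2 - 13*6)*(-(-24)*I*sqrt(3)) = (-907/2 - 78)*(-(-24)*I*sqrt(3)) = -12756*I*sqrt(3)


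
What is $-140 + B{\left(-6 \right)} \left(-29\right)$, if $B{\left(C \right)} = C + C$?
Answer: $208$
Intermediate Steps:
$B{\left(C \right)} = 2 C$
$-140 + B{\left(-6 \right)} \left(-29\right) = -140 + 2 \left(-6\right) \left(-29\right) = -140 - -348 = -140 + 348 = 208$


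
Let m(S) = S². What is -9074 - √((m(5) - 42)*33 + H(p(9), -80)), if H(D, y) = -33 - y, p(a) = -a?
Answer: -9074 - I*√514 ≈ -9074.0 - 22.672*I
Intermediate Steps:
-9074 - √((m(5) - 42)*33 + H(p(9), -80)) = -9074 - √((5² - 42)*33 + (-33 - 1*(-80))) = -9074 - √((25 - 42)*33 + (-33 + 80)) = -9074 - √(-17*33 + 47) = -9074 - √(-561 + 47) = -9074 - √(-514) = -9074 - I*√514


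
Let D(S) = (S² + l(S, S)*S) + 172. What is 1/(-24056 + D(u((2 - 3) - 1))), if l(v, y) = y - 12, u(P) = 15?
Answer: -1/23614 ≈ -4.2348e-5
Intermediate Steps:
l(v, y) = -12 + y
D(S) = 172 + S² + S*(-12 + S) (D(S) = (S² + (-12 + S)*S) + 172 = (S² + S*(-12 + S)) + 172 = 172 + S² + S*(-12 + S))
1/(-24056 + D(u((2 - 3) - 1))) = 1/(-24056 + (172 + 15² + 15*(-12 + 15))) = 1/(-24056 + (172 + 225 + 15*3)) = 1/(-24056 + (172 + 225 + 45)) = 1/(-24056 + 442) = 1/(-23614) = -1/23614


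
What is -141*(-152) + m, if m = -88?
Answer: 21344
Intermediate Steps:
-141*(-152) + m = -141*(-152) - 88 = 21432 - 88 = 21344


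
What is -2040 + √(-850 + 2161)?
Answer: -2040 + √1311 ≈ -2003.8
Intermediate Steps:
-2040 + √(-850 + 2161) = -2040 + √1311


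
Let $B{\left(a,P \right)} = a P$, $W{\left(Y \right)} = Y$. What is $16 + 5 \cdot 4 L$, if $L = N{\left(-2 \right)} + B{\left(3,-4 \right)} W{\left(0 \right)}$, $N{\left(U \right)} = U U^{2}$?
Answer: $-144$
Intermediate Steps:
$N{\left(U \right)} = U^{3}$
$B{\left(a,P \right)} = P a$
$L = -8$ ($L = \left(-2\right)^{3} + \left(-4\right) 3 \cdot 0 = -8 - 0 = -8 + 0 = -8$)
$16 + 5 \cdot 4 L = 16 + 5 \cdot 4 \left(-8\right) = 16 + 20 \left(-8\right) = 16 - 160 = -144$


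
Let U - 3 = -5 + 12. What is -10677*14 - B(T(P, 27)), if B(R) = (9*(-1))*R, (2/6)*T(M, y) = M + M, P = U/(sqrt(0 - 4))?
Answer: -149478 - 270*I ≈ -1.4948e+5 - 270.0*I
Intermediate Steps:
U = 10 (U = 3 + (-5 + 12) = 3 + 7 = 10)
P = -5*I (P = 10/(sqrt(0 - 4)) = 10/(sqrt(-4)) = 10/((2*I)) = 10*(-I/2) = -5*I ≈ -5.0*I)
T(M, y) = 6*M (T(M, y) = 3*(M + M) = 3*(2*M) = 6*M)
B(R) = -9*R
-10677*14 - B(T(P, 27)) = -10677*14 - (-9)*6*(-5*I) = -149478 - (-9)*(-30*I) = -149478 - 270*I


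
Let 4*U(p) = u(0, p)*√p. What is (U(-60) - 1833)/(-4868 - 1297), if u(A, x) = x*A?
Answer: 611/2055 ≈ 0.29732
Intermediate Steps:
u(A, x) = A*x
U(p) = 0 (U(p) = ((0*p)*√p)/4 = (0*√p)/4 = (¼)*0 = 0)
(U(-60) - 1833)/(-4868 - 1297) = (0 - 1833)/(-4868 - 1297) = -1833/(-6165) = -1833*(-1/6165) = 611/2055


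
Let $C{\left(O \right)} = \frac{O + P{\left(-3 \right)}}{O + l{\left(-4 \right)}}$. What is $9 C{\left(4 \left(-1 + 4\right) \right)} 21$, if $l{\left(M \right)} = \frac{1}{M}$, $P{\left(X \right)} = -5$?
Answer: $\frac{5292}{47} \approx 112.6$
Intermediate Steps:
$C{\left(O \right)} = \frac{-5 + O}{- \frac{1}{4} + O}$ ($C{\left(O \right)} = \frac{O - 5}{O + \frac{1}{-4}} = \frac{-5 + O}{O - \frac{1}{4}} = \frac{-5 + O}{- \frac{1}{4} + O}$)
$9 C{\left(4 \left(-1 + 4\right) \right)} 21 = 9 \frac{4 \left(-5 + 4 \left(-1 + 4\right)\right)}{-1 + 4 \cdot 4 \left(-1 + 4\right)} 21 = 9 \frac{4 \left(-5 + 4 \cdot 3\right)}{-1 + 4 \cdot 4 \cdot 3} \cdot 21 = 9 \frac{4 \left(-5 + 12\right)}{-1 + 4 \cdot 12} \cdot 21 = 9 \cdot 4 \frac{1}{-1 + 48} \cdot 7 \cdot 21 = 9 \cdot 4 \cdot \frac{1}{47} \cdot 7 \cdot 21 = 9 \cdot \frac{28}{47} \cdot 21 = \frac{252}{47} \cdot 21 = \frac{5292}{47}$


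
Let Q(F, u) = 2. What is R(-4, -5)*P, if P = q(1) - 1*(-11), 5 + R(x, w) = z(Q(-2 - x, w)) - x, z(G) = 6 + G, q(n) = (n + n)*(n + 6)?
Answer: 175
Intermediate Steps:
q(n) = 2*n*(6 + n) (q(n) = (2*n)*(6 + n) = 2*n*(6 + n))
R(x, w) = 3 - x (R(x, w) = -5 + ((6 + 2) - x) = -5 + (8 - x) = 3 - x)
P = 25 (P = 2*1*(6 + 1) - 1*(-11) = 2*1*7 + 11 = 14 + 11 = 25)
R(-4, -5)*P = (3 - 1*(-4))*25 = (3 + 4)*25 = 7*25 = 175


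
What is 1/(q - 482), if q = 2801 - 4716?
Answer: -1/2397 ≈ -0.00041719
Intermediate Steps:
q = -1915
1/(q - 482) = 1/(-1915 - 482) = 1/(-2397) = -1/2397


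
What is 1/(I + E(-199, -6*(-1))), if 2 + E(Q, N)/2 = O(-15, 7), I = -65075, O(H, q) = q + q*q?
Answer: -1/64967 ≈ -1.5392e-5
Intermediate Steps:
O(H, q) = q + q**2
E(Q, N) = 108 (E(Q, N) = -4 + 2*(7*(1 + 7)) = -4 + 2*(7*8) = -4 + 2*56 = -4 + 112 = 108)
1/(I + E(-199, -6*(-1))) = 1/(-65075 + 108) = 1/(-64967) = -1/64967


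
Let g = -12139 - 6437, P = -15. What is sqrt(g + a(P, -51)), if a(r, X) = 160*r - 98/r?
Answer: I*sqrt(4718130)/15 ≈ 144.81*I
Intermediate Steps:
g = -18576
a(r, X) = -98/r + 160*r
sqrt(g + a(P, -51)) = sqrt(-18576 + (-98/(-15) + 160*(-15))) = sqrt(-18576 + (-98*(-1/15) - 2400)) = sqrt(-18576 + (98/15 - 2400)) = sqrt(-18576 - 35902/15) = sqrt(-314542/15) = I*sqrt(4718130)/15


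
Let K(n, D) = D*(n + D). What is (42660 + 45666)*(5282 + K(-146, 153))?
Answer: 561135078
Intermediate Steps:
K(n, D) = D*(D + n)
(42660 + 45666)*(5282 + K(-146, 153)) = (42660 + 45666)*(5282 + 153*(153 - 146)) = 88326*(5282 + 153*7) = 88326*(5282 + 1071) = 88326*6353 = 561135078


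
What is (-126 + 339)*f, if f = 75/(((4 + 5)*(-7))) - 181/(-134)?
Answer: 32021/938 ≈ 34.138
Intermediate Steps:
f = 451/2814 (f = 75/((9*(-7))) - 181*(-1/134) = 75/(-63) + 181/134 = 75*(-1/63) + 181/134 = -25/21 + 181/134 = 451/2814 ≈ 0.16027)
(-126 + 339)*f = (-126 + 339)*(451/2814) = 213*(451/2814) = 32021/938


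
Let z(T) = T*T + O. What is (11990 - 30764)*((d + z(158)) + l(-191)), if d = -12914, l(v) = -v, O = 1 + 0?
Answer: -229831308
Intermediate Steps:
O = 1
z(T) = 1 + T**2 (z(T) = T*T + 1 = T**2 + 1 = 1 + T**2)
(11990 - 30764)*((d + z(158)) + l(-191)) = (11990 - 30764)*((-12914 + (1 + 158**2)) - 1*(-191)) = -18774*((-12914 + (1 + 24964)) + 191) = -18774*((-12914 + 24965) + 191) = -18774*(12051 + 191) = -18774*12242 = -229831308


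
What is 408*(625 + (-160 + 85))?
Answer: 224400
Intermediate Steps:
408*(625 + (-160 + 85)) = 408*(625 - 75) = 408*550 = 224400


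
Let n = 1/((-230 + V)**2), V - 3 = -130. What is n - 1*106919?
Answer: -13626719630/127449 ≈ -1.0692e+5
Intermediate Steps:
V = -127 (V = 3 - 130 = -127)
n = 1/127449 (n = 1/((-230 - 127)**2) = 1/((-357)**2) = 1/127449 ≈ 7.8463e-6)
n - 1*106919 = 1/127449 - 1*106919 = 1/127449 - 106919 = -13626719630/127449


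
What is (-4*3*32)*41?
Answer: -15744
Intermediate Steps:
(-4*3*32)*41 = -12*32*41 = -384*41 = -15744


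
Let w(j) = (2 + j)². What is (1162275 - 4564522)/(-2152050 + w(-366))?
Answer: 3402247/2019554 ≈ 1.6847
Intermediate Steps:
(1162275 - 4564522)/(-2152050 + w(-366)) = (1162275 - 4564522)/(-2152050 + (2 - 366)²) = -3402247/(-2152050 + (-364)²) = -3402247/(-2152050 + 132496) = -3402247/(-2019554) = -3402247*(-1/2019554) = 3402247/2019554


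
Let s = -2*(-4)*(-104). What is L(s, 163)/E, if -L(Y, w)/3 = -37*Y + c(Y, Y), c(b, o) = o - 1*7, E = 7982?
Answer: -89835/7982 ≈ -11.255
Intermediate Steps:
c(b, o) = -7 + o (c(b, o) = o - 7 = -7 + o)
s = -832 (s = 8*(-104) = -832)
L(Y, w) = 21 + 108*Y (L(Y, w) = -3*(-37*Y + (-7 + Y)) = -3*(-7 - 36*Y) = 21 + 108*Y)
L(s, 163)/E = (21 + 108*(-832))/7982 = (21 - 89856)*(1/7982) = -89835*1/7982 = -89835/7982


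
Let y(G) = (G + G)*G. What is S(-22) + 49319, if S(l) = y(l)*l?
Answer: 28023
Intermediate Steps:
y(G) = 2*G² (y(G) = (2*G)*G = 2*G²)
S(l) = 2*l³ (S(l) = (2*l²)*l = 2*l³)
S(-22) + 49319 = 2*(-22)³ + 49319 = 2*(-10648) + 49319 = -21296 + 49319 = 28023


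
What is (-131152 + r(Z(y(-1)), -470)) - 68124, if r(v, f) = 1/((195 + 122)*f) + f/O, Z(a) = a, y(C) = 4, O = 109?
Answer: -3236294330569/16239910 ≈ -1.9928e+5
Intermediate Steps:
r(v, f) = f/109 + 1/(317*f) (r(v, f) = 1/((195 + 122)*f) + f/109 = 1/(317*f) + f*(1/109) = 1/(317*f) + f/109 = f/109 + 1/(317*f))
(-131152 + r(Z(y(-1)), -470)) - 68124 = (-131152 + ((1/109)*(-470) + (1/317)/(-470))) - 68124 = (-131152 + (-470/109 + (1/317)*(-1/470))) - 68124 = (-131152 + (-470/109 - 1/148990)) - 68124 = (-131152 - 70025409/16239910) - 68124 = -2129966701729/16239910 - 68124 = -3236294330569/16239910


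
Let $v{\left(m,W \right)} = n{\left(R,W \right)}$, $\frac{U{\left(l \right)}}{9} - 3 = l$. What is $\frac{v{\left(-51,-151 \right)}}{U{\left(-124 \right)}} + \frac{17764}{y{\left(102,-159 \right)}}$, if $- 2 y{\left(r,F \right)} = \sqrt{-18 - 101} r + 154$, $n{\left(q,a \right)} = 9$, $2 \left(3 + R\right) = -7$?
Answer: $\frac{3 \left(- 17 \sqrt{119} + 716507 i\right)}{121 \left(- 77 i + 51 \sqrt{119}\right)} \approx -4.3444 + 31.33 i$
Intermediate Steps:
$R = - \frac{13}{2}$ ($R = -3 + \frac{1}{2} \left(-7\right) = -3 - \frac{7}{2} = - \frac{13}{2} \approx -6.5$)
$U{\left(l \right)} = 27 + 9 l$
$v{\left(m,W \right)} = 9$
$y{\left(r,F \right)} = -77 - \frac{i r \sqrt{119}}{2}$ ($y{\left(r,F \right)} = - \frac{\sqrt{-18 - 101} r + 154}{2} = - \frac{\sqrt{-119} r + 154}{2} = - \frac{i \sqrt{119} r + 154}{2} = - \frac{i r \sqrt{119} + 154}{2} = - \frac{154 + i r \sqrt{119}}{2} = -77 - \frac{i r \sqrt{119}}{2}$)
$\frac{v{\left(-51,-151 \right)}}{U{\left(-124 \right)}} + \frac{17764}{y{\left(102,-159 \right)}} = \frac{9}{27 + 9 \left(-124\right)} + \frac{17764}{-77 - \frac{1}{2} i 102 \sqrt{119}} = \frac{9}{27 - 1116} + \frac{17764}{-77 - 51 i \sqrt{119}} = \frac{9}{-1089} + \frac{17764}{-77 - 51 i \sqrt{119}} = 9 \left(- \frac{1}{1089}\right) + \frac{17764}{-77 - 51 i \sqrt{119}} = - \frac{1}{121} + \frac{17764}{-77 - 51 i \sqrt{119}}$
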